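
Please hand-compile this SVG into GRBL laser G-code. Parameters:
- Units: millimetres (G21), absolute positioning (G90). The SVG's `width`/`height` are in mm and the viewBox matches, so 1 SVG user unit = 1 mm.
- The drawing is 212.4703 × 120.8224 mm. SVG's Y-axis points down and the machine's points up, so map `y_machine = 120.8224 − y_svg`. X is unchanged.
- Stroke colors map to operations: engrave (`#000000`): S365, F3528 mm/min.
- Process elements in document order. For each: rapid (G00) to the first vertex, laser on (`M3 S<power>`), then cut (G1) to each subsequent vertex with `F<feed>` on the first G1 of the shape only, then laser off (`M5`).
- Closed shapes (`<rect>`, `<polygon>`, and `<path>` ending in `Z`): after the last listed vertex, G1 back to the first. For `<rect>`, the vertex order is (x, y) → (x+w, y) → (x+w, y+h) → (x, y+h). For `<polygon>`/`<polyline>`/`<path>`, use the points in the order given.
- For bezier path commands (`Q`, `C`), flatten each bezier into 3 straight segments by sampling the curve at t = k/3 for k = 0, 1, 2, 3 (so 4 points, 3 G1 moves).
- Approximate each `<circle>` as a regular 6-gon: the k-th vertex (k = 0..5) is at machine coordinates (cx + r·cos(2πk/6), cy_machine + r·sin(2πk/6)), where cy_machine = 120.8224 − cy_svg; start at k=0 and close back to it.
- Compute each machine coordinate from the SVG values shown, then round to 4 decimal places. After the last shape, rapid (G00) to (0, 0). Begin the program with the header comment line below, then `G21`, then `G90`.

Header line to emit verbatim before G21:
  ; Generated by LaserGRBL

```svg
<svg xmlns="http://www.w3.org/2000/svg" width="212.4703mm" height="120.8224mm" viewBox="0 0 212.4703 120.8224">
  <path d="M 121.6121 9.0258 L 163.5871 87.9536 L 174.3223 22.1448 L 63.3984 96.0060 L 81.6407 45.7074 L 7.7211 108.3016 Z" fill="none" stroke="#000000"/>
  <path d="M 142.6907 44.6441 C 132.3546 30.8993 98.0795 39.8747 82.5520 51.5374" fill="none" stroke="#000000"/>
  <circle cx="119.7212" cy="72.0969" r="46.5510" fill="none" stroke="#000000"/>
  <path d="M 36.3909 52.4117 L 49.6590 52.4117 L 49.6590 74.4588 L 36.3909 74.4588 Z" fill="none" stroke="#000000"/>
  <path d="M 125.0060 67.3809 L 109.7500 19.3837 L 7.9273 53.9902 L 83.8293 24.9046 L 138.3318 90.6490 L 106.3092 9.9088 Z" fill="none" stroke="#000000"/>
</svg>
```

; Generated by LaserGRBL
G21
G90
G00 X121.6121 Y111.7966
M3 S365
G1 X163.5871 Y32.8688 F3528
G1 X174.3223 Y98.6776
G1 X63.3984 Y24.8164
G1 X81.6407 Y75.1150
G1 X7.7211 Y12.5208
G1 X121.6121 Y111.7966
M5
G00 X142.6907 Y76.1783
M3 S365
G1 X125.9559 Y83.0917 F3528
G1 X102.7477 Y79.3100
G1 X82.5520 Y69.2850
M5
G00 X166.2722 Y48.7255
M3 S365
G1 X142.9967 Y89.0398 F3528
G1 X96.4457 Y89.0398
G1 X73.1702 Y48.7255
G1 X96.4457 Y8.4112
G1 X142.9967 Y8.4112
G1 X166.2722 Y48.7255
M5
G00 X36.3909 Y68.4107
M3 S365
G1 X49.6590 Y68.4107 F3528
G1 X49.6590 Y46.3636
G1 X36.3909 Y46.3636
G1 X36.3909 Y68.4107
M5
G00 X125.0060 Y53.4415
M3 S365
G1 X109.7500 Y101.4387 F3528
G1 X7.9273 Y66.8322
G1 X83.8293 Y95.9178
G1 X138.3318 Y30.1734
G1 X106.3092 Y110.9136
G1 X125.0060 Y53.4415
M5
G00 X0.0000 Y0.0000

Since the viewBox matches the mm dimensions, user units are millimetres directly. The only transform is the Y-flip y_m = 120.8224 − y_svg.

Shape 1 is a closed polygon drawn with `<path>`. Its stroke #000000 means engrave at S365, F3528. After flipping Y the toolpath is (121.6121,111.7966) → (163.5871,32.8688) → (174.3223,98.6776) → (63.3984,24.8164) → (81.6407,75.1150) → (7.7211,12.5208) → (121.6121,111.7966), returning to the start.

Shape 2 is a cubic bezier drawn with `<path>`. Its stroke #000000 means engrave at S365, F3528. After flipping Y the toolpath is (142.6907,76.1783) → (125.9559,83.0917) → (102.7477,79.3100) → (82.5520,69.2850).

Shape 3 is a circle drawn with `<circle>`. Its stroke #000000 means engrave at S365, F3528. After flipping Y the toolpath is (166.2722,48.7255) → (142.9967,89.0398) → (96.4457,89.0398) → (73.1702,48.7255) → (96.4457,8.4112) → (142.9967,8.4112) → (166.2722,48.7255), returning to the start.

Shape 4 is a rectangle drawn with `<path>`. Its stroke #000000 means engrave at S365, F3528. After flipping Y the toolpath is (36.3909,68.4107) → (49.6590,68.4107) → (49.6590,46.3636) → (36.3909,46.3636) → (36.3909,68.4107), returning to the start.

Shape 5 is a closed polygon drawn with `<path>`. Its stroke #000000 means engrave at S365, F3528. After flipping Y the toolpath is (125.0060,53.4415) → (109.7500,101.4387) → (7.9273,66.8322) → (83.8293,95.9178) → (138.3318,30.1734) → (106.3092,110.9136) → (125.0060,53.4415), returning to the start.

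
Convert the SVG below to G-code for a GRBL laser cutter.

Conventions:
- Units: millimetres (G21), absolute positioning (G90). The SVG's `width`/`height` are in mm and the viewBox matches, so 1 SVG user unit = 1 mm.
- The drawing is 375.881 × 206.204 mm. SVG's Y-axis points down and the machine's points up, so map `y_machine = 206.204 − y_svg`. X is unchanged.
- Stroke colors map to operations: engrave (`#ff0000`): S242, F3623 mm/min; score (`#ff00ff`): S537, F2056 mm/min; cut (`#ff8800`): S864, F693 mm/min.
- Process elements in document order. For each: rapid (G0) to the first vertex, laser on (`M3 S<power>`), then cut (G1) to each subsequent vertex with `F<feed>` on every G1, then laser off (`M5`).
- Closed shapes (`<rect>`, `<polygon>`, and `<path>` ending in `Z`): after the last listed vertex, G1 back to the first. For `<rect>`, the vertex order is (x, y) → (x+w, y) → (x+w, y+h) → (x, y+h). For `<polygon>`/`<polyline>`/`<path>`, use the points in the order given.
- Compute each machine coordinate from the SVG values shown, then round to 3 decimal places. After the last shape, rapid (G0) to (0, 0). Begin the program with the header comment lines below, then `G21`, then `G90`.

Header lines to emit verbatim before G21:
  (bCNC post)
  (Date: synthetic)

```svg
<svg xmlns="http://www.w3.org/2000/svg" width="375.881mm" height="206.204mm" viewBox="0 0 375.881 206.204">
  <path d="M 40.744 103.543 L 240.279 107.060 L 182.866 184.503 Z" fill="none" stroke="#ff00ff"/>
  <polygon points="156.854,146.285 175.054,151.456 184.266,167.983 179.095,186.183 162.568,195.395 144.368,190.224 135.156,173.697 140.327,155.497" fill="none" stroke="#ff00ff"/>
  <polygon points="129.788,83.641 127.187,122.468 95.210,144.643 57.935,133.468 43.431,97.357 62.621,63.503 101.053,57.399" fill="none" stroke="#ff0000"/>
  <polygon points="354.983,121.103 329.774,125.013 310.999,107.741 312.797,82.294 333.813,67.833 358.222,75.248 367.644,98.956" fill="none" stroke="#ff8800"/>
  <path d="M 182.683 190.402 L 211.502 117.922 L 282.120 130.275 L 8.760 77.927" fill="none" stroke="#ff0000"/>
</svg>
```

(bCNC post)
(Date: synthetic)
G21
G90
G0 X40.744 Y102.661
M3 S537
G1 X240.279 Y99.144 F2056
G1 X182.866 Y21.701 F2056
G1 X40.744 Y102.661 F2056
M5
G0 X156.854 Y59.919
M3 S537
G1 X175.054 Y54.748 F2056
G1 X184.266 Y38.221 F2056
G1 X179.095 Y20.021 F2056
G1 X162.568 Y10.809 F2056
G1 X144.368 Y15.980 F2056
G1 X135.156 Y32.507 F2056
G1 X140.327 Y50.707 F2056
G1 X156.854 Y59.919 F2056
M5
G0 X129.788 Y122.563
M3 S242
G1 X127.187 Y83.736 F3623
G1 X95.210 Y61.561 F3623
G1 X57.935 Y72.736 F3623
G1 X43.431 Y108.847 F3623
G1 X62.621 Y142.701 F3623
G1 X101.053 Y148.805 F3623
G1 X129.788 Y122.563 F3623
M5
G0 X354.983 Y85.101
M3 S864
G1 X329.774 Y81.191 F693
G1 X310.999 Y98.463 F693
G1 X312.797 Y123.910 F693
G1 X333.813 Y138.371 F693
G1 X358.222 Y130.956 F693
G1 X367.644 Y107.248 F693
G1 X354.983 Y85.101 F693
M5
G0 X182.683 Y15.802
M3 S242
G1 X211.502 Y88.282 F3623
G1 X282.120 Y75.929 F3623
G1 X8.760 Y128.277 F3623
M5
G0 X0.000 Y0.000

Since the viewBox matches the mm dimensions, user units are millimetres directly. The only transform is the Y-flip y_m = 206.204 − y_svg.

Shape 1 is a closed polygon drawn with `<path>`. Its stroke #ff00ff means score at S537, F2056. After flipping Y the toolpath is (40.744,102.661) → (240.279,99.144) → (182.866,21.701) → (40.744,102.661), returning to the start.

Shape 2 is a regular polygon drawn with `<polygon>`. Its stroke #ff00ff means score at S537, F2056. After flipping Y the toolpath is (156.854,59.919) → (175.054,54.748) → (184.266,38.221) → (179.095,20.021) → (162.568,10.809) → (144.368,15.980) → (135.156,32.507) → (140.327,50.707) → (156.854,59.919), returning to the start.

Shape 3 is a regular polygon drawn with `<polygon>`. Its stroke #ff0000 means engrave at S242, F3623. After flipping Y the toolpath is (129.788,122.563) → (127.187,83.736) → (95.210,61.561) → (57.935,72.736) → (43.431,108.847) → (62.621,142.701) → (101.053,148.805) → (129.788,122.563), returning to the start.

Shape 4 is a regular polygon drawn with `<polygon>`. Its stroke #ff8800 means cut at S864, F693. After flipping Y the toolpath is (354.983,85.101) → (329.774,81.191) → (310.999,98.463) → (312.797,123.910) → (333.813,138.371) → (358.222,130.956) → (367.644,107.248) → (354.983,85.101), returning to the start.

Shape 5 is a open polyline drawn with `<path>`. Its stroke #ff0000 means engrave at S242, F3623. After flipping Y the toolpath is (182.683,15.802) → (211.502,88.282) → (282.120,75.929) → (8.760,128.277).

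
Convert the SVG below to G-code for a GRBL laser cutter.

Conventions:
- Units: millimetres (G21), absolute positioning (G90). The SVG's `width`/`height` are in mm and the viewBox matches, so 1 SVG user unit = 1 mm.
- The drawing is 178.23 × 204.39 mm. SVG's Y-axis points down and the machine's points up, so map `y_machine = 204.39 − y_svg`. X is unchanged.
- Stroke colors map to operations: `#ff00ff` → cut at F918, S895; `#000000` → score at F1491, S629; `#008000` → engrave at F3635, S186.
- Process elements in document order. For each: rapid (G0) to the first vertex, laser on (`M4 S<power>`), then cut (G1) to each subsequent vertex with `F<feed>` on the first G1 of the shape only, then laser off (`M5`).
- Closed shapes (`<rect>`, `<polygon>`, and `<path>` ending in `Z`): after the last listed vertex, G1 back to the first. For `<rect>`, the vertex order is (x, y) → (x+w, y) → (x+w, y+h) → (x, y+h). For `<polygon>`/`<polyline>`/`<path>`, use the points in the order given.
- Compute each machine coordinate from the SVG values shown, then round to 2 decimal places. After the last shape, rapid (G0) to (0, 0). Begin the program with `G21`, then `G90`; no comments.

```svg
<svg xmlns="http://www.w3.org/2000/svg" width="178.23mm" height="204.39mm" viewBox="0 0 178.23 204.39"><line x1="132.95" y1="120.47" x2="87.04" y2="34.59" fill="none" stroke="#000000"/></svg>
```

G21
G90
G0 X132.95 Y83.92
M4 S629
G1 X87.04 Y169.80 F1491
M5
G0 X0.00 Y0.00

Since the viewBox matches the mm dimensions, user units are millimetres directly. The only transform is the Y-flip y_m = 204.39 − y_svg.

Shape 1 is a line segment drawn with `<line>`. Its stroke #000000 means score at S629, F1491. After flipping Y the toolpath is (132.95,83.92) → (87.04,169.80).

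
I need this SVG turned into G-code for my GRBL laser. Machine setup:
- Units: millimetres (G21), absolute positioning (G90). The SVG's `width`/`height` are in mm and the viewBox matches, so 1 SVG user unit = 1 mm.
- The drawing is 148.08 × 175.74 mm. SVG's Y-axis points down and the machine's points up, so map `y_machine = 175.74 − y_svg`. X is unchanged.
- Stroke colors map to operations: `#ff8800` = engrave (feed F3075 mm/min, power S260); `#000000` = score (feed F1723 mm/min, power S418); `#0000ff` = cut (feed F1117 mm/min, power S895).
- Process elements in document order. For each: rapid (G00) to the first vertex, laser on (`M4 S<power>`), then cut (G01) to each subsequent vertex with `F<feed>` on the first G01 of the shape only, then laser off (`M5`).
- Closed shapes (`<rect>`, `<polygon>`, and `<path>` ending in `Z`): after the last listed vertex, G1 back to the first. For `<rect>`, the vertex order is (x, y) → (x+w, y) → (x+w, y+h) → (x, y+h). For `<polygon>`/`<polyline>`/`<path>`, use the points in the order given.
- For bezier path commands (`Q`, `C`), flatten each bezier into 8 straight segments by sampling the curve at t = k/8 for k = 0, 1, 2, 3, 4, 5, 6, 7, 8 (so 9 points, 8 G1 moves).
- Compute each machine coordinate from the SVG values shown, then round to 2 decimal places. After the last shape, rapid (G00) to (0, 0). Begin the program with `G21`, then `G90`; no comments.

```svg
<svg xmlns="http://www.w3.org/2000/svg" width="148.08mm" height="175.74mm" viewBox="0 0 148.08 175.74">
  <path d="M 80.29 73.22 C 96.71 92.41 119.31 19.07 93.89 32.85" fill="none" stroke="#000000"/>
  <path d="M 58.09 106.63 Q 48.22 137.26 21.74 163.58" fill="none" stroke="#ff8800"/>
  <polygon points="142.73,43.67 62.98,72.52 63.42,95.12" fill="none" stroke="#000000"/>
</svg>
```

G21
G90
G00 X80.29 Y102.52
M4 S418
G01 X86.63 Y99.31 F1723
G01 X92.92 Y102.67
G01 X98.51 Y110.49
G01 X102.78 Y120.68
G01 X105.09 Y131.11
G01 X104.80 Y139.70
G01 X101.28 Y144.32
G01 X93.89 Y142.89
M5
G00 X58.09 Y69.11
M4 S260
G01 X55.36 Y61.52 F3075
G01 X52.12 Y54.06
G01 X48.35 Y46.74
G01 X44.07 Y39.56
G01 X39.26 Y32.51
G01 X33.94 Y25.59
G01 X28.10 Y18.81
G01 X21.74 Y12.16
M5
G00 X142.73 Y132.07
M4 S418
G01 X62.98 Y103.22 F1723
G01 X63.42 Y80.62
G01 X142.73 Y132.07
M5
G00 X0.00 Y0.00

viewBox `0 0 148.08 175.74` with mm width/height → 1 unit = 1 mm. Flip: y_m = 175.74 − y_svg.

**Shape 1** — `<path>` cubic bezier, stroke `#000000` → score (S418, F1723). Control points (SVG): P0=(80.29,73.22), P1=(96.71,92.41), P2=(119.31,19.07), P3=(93.89,32.85); sampled at t=k/8. Machine vertices: (80.29,102.52) → (86.63,99.31) → (92.92,102.67) → (98.51,110.49) → (102.78,120.68) → (105.09,131.11) → (104.80,139.70) → (101.28,144.32) → (93.89,142.89). Open path.

**Shape 2** — `<path>` quadratic bezier, stroke `#ff8800` → engrave (S260, F3075). Control points (SVG): P0=(58.09,106.63), P1=(48.22,137.26), P2=(21.74,163.58); sampled at t=k/8. Machine vertices: (58.09,69.11) → (55.36,61.52) → (52.12,54.06) → (48.35,46.74) → (44.07,39.56) → (39.26,32.51) → (33.94,25.59) → (28.10,18.81) → (21.74,12.16). Open path.

**Shape 3** — `<polygon>` closed polygon, stroke `#000000` → score (S418, F1723). Machine vertices: (142.73,132.07) → (62.98,103.22) → (63.42,80.62) → (142.73,132.07). Closed: final G1 returns to the first vertex.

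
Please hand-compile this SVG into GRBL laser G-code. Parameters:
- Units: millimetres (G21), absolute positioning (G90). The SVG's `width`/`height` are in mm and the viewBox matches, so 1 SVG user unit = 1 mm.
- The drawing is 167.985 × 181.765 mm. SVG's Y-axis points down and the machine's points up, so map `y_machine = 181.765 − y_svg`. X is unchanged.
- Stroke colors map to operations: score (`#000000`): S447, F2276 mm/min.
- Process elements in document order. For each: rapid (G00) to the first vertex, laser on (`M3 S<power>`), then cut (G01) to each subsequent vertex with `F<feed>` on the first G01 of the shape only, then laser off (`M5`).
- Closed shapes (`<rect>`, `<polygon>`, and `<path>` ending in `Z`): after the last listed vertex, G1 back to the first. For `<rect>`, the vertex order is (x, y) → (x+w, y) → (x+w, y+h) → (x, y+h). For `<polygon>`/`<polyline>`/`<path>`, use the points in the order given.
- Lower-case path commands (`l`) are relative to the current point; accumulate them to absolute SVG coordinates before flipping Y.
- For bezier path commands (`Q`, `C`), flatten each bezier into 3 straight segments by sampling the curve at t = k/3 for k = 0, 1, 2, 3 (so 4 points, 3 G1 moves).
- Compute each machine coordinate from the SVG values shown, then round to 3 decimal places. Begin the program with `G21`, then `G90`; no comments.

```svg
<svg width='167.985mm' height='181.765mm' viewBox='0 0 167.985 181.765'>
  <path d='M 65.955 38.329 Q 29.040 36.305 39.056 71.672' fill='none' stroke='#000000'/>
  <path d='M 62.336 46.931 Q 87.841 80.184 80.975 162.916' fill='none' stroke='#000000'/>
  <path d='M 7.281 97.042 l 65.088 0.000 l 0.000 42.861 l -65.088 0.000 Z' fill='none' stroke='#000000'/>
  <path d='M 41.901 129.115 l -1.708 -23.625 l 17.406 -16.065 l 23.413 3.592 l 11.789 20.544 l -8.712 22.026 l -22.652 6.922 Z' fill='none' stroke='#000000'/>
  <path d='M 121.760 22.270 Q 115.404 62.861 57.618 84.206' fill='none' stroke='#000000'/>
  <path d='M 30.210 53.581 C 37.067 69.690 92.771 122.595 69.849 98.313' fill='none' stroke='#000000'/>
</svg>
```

viewBox `0 0 167.985 181.765` with mm width/height → 1 unit = 1 mm. Flip: y_m = 181.765 − y_svg.

**Shape 1** — `<path>` quadratic bezier, stroke `#000000` → score (S447, F2276). Control points (SVG): P0=(65.955,38.329), P1=(29.040,36.305), P2=(39.056,71.672); sampled at t=k/3. Machine vertices: (65.955,143.436) → (46.560,140.631) → (37.593,129.516) → (39.056,110.093). Open path.

**Shape 2** — `<path>` quadratic bezier, stroke `#000000` → score (S447, F2276). Control points (SVG): P0=(62.336,46.931), P1=(87.841,80.184), P2=(80.975,162.916); sampled at t=k/3. Machine vertices: (62.336,134.834) → (75.743,107.168) → (81.956,68.506) → (80.975,18.849). Open path.

**Shape 3** — `<path>` rectangle, stroke `#000000` → score (S447, F2276). Machine vertices: (7.281,84.723) → (72.369,84.723) → (72.369,41.862) → (7.281,41.862) → (7.281,84.723). Closed: final G1 returns to the first vertex.

**Shape 4** — `<path>` regular polygon, stroke `#000000` → score (S447, F2276). Machine vertices: (41.901,52.650) → (40.193,76.275) → (57.599,92.340) → (81.012,88.748) → (92.801,68.204) → (84.089,46.178) → (61.437,39.256) → (41.901,52.650). Closed: final G1 returns to the first vertex.

**Shape 5** — `<path>` quadratic bezier, stroke `#000000` → score (S447, F2276). Control points (SVG): P0=(121.760,22.270), P1=(115.404,62.861), P2=(57.618,84.206); sampled at t=k/3. Machine vertices: (121.760,159.495) → (111.808,134.573) → (90.428,113.927) → (57.618,97.559). Open path.

**Shape 6** — `<path>` cubic bezier, stroke `#000000` → score (S447, F2276). Control points (SVG): P0=(30.210,53.581), P1=(37.067,69.690), P2=(92.771,122.595), P3=(69.849,98.313); sampled at t=k/3. Machine vertices: (30.210,128.184) → (48.628,104.031) → (71.284,80.677) → (69.849,83.452). Open path.

G21
G90
G00 X65.955 Y143.436
M3 S447
G01 X46.560 Y140.631 F2276
G01 X37.593 Y129.516
G01 X39.056 Y110.093
M5
G00 X62.336 Y134.834
M3 S447
G01 X75.743 Y107.168 F2276
G01 X81.956 Y68.506
G01 X80.975 Y18.849
M5
G00 X7.281 Y84.723
M3 S447
G01 X72.369 Y84.723 F2276
G01 X72.369 Y41.862
G01 X7.281 Y41.862
G01 X7.281 Y84.723
M5
G00 X41.901 Y52.650
M3 S447
G01 X40.193 Y76.275 F2276
G01 X57.599 Y92.340
G01 X81.012 Y88.748
G01 X92.801 Y68.204
G01 X84.089 Y46.178
G01 X61.437 Y39.256
G01 X41.901 Y52.650
M5
G00 X121.760 Y159.495
M3 S447
G01 X111.808 Y134.573 F2276
G01 X90.428 Y113.927
G01 X57.618 Y97.559
M5
G00 X30.210 Y128.184
M3 S447
G01 X48.628 Y104.031 F2276
G01 X71.284 Y80.677
G01 X69.849 Y83.452
M5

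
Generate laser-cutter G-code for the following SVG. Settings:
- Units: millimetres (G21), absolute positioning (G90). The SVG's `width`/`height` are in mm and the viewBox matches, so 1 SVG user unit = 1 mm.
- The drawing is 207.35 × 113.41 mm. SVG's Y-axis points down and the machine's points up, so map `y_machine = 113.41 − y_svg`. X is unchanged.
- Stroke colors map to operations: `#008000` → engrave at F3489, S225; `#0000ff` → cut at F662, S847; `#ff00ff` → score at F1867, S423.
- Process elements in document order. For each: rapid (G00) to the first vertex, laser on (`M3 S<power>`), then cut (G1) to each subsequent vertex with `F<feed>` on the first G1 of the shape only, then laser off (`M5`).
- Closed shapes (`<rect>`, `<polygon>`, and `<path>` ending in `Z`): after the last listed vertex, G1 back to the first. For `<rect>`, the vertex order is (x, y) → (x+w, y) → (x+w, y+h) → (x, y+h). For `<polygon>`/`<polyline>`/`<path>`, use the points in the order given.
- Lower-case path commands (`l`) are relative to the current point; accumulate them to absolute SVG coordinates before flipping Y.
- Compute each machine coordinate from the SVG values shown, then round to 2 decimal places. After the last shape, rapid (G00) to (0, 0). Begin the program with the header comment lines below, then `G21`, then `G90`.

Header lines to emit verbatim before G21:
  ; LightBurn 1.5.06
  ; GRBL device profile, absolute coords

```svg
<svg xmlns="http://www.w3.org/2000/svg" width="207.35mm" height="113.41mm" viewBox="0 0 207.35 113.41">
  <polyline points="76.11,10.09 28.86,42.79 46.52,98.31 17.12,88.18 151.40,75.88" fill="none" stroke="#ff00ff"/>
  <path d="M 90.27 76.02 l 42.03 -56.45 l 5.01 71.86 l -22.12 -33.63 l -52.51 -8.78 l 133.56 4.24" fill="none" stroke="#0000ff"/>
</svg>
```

; LightBurn 1.5.06
; GRBL device profile, absolute coords
G21
G90
G00 X76.11 Y103.32
M3 S423
G1 X28.86 Y70.62 F1867
G1 X46.52 Y15.10
G1 X17.12 Y25.23
G1 X151.40 Y37.53
M5
G00 X90.27 Y37.39
M3 S847
G1 X132.30 Y93.84 F662
G1 X137.31 Y21.98
G1 X115.19 Y55.61
G1 X62.68 Y64.39
G1 X196.24 Y60.15
M5
G00 X0.00 Y0.00

1 u = 1 mm; y_m = 113.41 − y.

[1] `<polyline>` open polyline, #ff00ff→score S423 F1867: (76.11,103.32) → (28.86,70.62) → (46.52,15.10) → (17.12,25.23) → (151.40,37.53)

[2] `<path>` open polyline, #0000ff→cut S847 F662: (90.27,37.39) → (132.30,93.84) → (137.31,21.98) → (115.19,55.61) → (62.68,64.39) → (196.24,60.15)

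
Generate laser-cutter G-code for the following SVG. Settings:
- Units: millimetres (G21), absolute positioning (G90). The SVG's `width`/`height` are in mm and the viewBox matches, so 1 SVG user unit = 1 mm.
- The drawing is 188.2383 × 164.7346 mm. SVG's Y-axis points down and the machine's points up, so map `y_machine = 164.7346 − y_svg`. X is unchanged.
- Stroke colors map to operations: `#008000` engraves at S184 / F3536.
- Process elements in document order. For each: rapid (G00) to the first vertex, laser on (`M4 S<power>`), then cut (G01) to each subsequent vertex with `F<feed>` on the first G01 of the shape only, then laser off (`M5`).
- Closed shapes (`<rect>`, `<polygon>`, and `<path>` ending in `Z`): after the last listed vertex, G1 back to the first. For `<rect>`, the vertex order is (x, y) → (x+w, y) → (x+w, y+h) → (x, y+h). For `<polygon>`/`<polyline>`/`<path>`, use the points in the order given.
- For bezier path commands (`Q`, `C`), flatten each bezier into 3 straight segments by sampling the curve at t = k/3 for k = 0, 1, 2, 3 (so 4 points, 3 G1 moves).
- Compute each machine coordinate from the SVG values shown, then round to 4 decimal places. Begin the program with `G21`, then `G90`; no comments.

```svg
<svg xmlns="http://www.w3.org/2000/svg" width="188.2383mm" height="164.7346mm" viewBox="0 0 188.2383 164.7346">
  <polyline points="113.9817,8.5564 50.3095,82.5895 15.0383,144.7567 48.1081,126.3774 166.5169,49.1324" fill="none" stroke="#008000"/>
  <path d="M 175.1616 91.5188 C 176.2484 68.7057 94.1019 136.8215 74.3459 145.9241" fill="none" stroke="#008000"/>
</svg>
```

G21
G90
G00 X113.9817 Y156.1782
M4 S184
G01 X50.3095 Y82.1451 F3536
G01 X15.0383 Y19.9779
G01 X48.1081 Y38.3572
G01 X166.5169 Y115.6022
M5
G00 X175.1616 Y73.2158
M4 S184
G01 X153.8974 Y71.2727 F3536
G01 X109.5053 Y42.0308
G01 X74.3459 Y18.8105
M5

1 u = 1 mm; y_m = 164.7346 − y.

[1] `<polyline>` open polyline, #008000→engrave S184 F3536: (113.9817,156.1782) → (50.3095,82.1451) → (15.0383,19.9779) → (48.1081,38.3572) → (166.5169,115.6022)

[2] `<path>` cubic bezier, #008000→engrave S184 F3536: (175.1616,73.2158) → (153.8974,71.2727) → (109.5053,42.0308) → (74.3459,18.8105)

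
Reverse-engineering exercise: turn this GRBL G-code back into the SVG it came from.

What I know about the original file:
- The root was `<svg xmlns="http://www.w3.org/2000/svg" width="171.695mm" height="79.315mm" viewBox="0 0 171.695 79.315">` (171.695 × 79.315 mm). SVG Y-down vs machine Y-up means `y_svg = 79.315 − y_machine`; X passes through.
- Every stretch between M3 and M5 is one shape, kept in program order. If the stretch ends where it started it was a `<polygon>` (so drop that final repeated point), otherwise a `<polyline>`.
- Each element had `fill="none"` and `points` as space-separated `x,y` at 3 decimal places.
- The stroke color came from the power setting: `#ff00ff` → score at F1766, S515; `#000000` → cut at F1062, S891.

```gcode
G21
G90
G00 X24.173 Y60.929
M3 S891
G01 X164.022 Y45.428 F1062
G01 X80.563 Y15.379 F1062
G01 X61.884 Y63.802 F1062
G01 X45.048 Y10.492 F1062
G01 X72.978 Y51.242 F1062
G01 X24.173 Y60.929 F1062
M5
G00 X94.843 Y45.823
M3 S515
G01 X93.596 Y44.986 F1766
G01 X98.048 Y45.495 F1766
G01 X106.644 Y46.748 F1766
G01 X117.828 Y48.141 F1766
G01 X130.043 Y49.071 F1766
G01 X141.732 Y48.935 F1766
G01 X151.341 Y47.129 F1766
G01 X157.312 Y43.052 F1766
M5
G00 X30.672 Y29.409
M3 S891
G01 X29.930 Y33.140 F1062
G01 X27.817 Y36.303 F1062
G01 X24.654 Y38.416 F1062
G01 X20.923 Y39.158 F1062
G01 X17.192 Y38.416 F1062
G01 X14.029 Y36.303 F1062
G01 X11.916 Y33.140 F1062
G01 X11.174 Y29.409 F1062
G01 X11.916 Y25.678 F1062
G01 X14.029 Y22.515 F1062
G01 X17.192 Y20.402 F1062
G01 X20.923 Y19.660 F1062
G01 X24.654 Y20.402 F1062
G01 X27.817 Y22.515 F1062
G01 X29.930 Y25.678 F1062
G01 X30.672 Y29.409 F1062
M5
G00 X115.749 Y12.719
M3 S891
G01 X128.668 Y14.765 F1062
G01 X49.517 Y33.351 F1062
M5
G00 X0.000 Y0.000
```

y_svg = 79.315 − y_m.

[1] S891→`#000000` (cut); closed run; points: 24.173,18.386 164.022,33.887 80.563,63.936 61.884,15.513 45.048,68.823 72.978,28.073

[2] S515→`#ff00ff` (score); open run; points: 94.843,33.492 93.596,34.329 98.048,33.820 106.644,32.567 117.828,31.174 130.043,30.244 141.732,30.380 151.341,32.186 157.312,36.263

[3] S891→`#000000` (cut); closed run; points: 30.672,49.906 29.930,46.175 27.817,43.012 24.654,40.899 20.923,40.157 17.192,40.899 14.029,43.012 11.916,46.175 11.174,49.906 11.916,53.637 14.029,56.800 17.192,58.913 20.923,59.655 24.654,58.913 27.817,56.800 29.930,53.637

[4] S891→`#000000` (cut); open run; points: 115.749,66.596 128.668,64.550 49.517,45.964

<svg xmlns="http://www.w3.org/2000/svg" width="171.695mm" height="79.315mm" viewBox="0 0 171.695 79.315">
  <polygon points="24.173,18.386 164.022,33.887 80.563,63.936 61.884,15.513 45.048,68.823 72.978,28.073" fill="none" stroke="#000000"/>
  <polyline points="94.843,33.492 93.596,34.329 98.048,33.820 106.644,32.567 117.828,31.174 130.043,30.244 141.732,30.380 151.341,32.186 157.312,36.263" fill="none" stroke="#ff00ff"/>
  <polygon points="30.672,49.906 29.930,46.175 27.817,43.012 24.654,40.899 20.923,40.157 17.192,40.899 14.029,43.012 11.916,46.175 11.174,49.906 11.916,53.637 14.029,56.800 17.192,58.913 20.923,59.655 24.654,58.913 27.817,56.800 29.930,53.637" fill="none" stroke="#000000"/>
  <polyline points="115.749,66.596 128.668,64.550 49.517,45.964" fill="none" stroke="#000000"/>
</svg>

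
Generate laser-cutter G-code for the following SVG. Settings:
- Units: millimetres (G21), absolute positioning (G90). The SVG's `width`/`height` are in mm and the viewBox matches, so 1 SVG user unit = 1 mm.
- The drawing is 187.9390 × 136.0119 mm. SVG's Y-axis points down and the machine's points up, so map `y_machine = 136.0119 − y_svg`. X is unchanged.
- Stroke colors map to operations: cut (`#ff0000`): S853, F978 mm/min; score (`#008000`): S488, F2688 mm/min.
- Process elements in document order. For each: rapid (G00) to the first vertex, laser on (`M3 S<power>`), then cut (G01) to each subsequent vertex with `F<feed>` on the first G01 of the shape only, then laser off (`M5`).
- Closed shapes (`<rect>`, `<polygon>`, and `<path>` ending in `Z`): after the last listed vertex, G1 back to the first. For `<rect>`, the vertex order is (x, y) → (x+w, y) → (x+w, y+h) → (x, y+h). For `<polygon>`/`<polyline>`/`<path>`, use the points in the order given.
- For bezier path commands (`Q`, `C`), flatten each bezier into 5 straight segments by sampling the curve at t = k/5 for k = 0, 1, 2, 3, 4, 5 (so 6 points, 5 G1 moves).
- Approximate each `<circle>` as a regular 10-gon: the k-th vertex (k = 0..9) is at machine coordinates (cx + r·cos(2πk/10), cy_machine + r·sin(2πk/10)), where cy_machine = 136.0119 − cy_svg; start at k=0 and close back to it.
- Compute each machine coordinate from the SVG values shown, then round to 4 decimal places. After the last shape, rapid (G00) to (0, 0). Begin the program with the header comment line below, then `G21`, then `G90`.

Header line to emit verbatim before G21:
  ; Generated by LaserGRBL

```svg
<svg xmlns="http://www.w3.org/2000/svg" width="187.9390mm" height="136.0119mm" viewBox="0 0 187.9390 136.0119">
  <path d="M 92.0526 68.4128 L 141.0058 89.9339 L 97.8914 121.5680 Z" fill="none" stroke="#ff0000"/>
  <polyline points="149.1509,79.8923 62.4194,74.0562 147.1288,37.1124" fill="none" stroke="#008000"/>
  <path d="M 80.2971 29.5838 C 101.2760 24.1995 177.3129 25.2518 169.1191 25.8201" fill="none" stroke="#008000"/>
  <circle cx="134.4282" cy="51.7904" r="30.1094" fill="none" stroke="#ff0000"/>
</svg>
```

; Generated by LaserGRBL
G21
G90
G00 X92.0526 Y67.5991
M3 S853
G01 X141.0058 Y46.0780 F978
G01 X97.8914 Y14.4439
G01 X92.0526 Y67.5991
M5
G00 X149.1509 Y56.1196
M3 S488
G01 X62.4194 Y61.9557 F2688
G01 X147.1288 Y98.8995
M5
G00 X80.2971 Y106.4281
M3 S488
G01 X98.3771 Y108.9417 F2688
G01 X122.9851 Y110.2426
G01 X147.4354 Y110.6632
G01 X165.0420 Y110.5355
G01 X169.1191 Y110.1918
M5
G00 X164.5376 Y84.2215
M3 S853
G01 X158.7872 Y101.9194 F978
G01 X143.7325 Y112.8572
G01 X125.1239 Y112.8572
G01 X110.0692 Y101.9194
G01 X104.3188 Y84.2215
G01 X110.0692 Y66.5236
G01 X125.1239 Y55.5858
G01 X143.7325 Y55.5858
G01 X158.7872 Y66.5236
G01 X164.5376 Y84.2215
M5
G00 X0.0000 Y0.0000

viewBox `0 0 187.9390 136.0119` with mm width/height → 1 unit = 1 mm. Flip: y_m = 136.0119 − y_svg.

**Shape 1** — `<path>` regular polygon, stroke `#ff0000` → cut (S853, F978). Machine vertices: (92.0526,67.5991) → (141.0058,46.0780) → (97.8914,14.4439) → (92.0526,67.5991). Closed: final G1 returns to the first vertex.

**Shape 2** — `<polyline>` open polyline, stroke `#008000` → score (S488, F2688). Machine vertices: (149.1509,56.1196) → (62.4194,61.9557) → (147.1288,98.8995). Open path.

**Shape 3** — `<path>` cubic bezier, stroke `#008000` → score (S488, F2688). Control points (SVG): P0=(80.2971,29.5838), P1=(101.2760,24.1995), P2=(177.3129,25.2518), P3=(169.1191,25.8201); sampled at t=k/5. Machine vertices: (80.2971,106.4281) → (98.3771,108.9417) → (122.9851,110.2426) → (147.4354,110.6632) → (165.0420,110.5355) → (169.1191,110.1918). Open path.

**Shape 4** — `<circle>` circle, stroke `#ff0000` → cut (S853, F978). Machine vertices: (164.5376,84.2215) → (158.7872,101.9194) → (143.7325,112.8572) → (125.1239,112.8572) → (110.0692,101.9194) → (104.3188,84.2215) → (110.0692,66.5236) → (125.1239,55.5858) → (143.7325,55.5858) → (158.7872,66.5236) → (164.5376,84.2215). Closed: final G1 returns to the first vertex.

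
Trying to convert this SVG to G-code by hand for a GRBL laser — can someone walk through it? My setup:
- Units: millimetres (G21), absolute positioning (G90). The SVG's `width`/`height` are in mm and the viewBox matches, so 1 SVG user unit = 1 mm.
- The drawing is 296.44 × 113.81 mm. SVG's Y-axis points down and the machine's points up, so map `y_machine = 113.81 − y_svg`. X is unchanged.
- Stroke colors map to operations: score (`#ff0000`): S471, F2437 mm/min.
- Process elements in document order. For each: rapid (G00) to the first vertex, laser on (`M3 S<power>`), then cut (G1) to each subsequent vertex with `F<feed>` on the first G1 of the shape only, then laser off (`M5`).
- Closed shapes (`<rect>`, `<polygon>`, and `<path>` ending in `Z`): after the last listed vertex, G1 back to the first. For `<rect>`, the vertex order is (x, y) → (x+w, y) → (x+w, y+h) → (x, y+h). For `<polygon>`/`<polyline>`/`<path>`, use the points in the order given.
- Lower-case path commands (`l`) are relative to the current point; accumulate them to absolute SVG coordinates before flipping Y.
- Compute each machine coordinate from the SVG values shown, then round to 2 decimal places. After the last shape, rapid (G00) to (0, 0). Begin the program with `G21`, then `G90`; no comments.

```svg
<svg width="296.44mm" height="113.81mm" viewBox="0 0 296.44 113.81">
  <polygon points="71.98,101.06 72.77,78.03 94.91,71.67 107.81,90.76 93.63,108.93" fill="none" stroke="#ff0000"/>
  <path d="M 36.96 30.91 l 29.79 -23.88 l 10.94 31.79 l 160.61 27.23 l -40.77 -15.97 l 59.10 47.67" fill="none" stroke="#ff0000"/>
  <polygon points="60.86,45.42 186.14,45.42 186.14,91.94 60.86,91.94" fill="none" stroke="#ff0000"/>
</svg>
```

Since the viewBox matches the mm dimensions, user units are millimetres directly. The only transform is the Y-flip y_m = 113.81 − y_svg.

Shape 1 is a regular polygon drawn with `<polygon>`. Its stroke #ff0000 means score at S471, F2437. After flipping Y the toolpath is (71.98,12.75) → (72.77,35.78) → (94.91,42.14) → (107.81,23.05) → (93.63,4.88) → (71.98,12.75), returning to the start.

Shape 2 is a open polyline drawn with `<path>`. Its stroke #ff0000 means score at S471, F2437. After flipping Y the toolpath is (36.96,82.90) → (66.75,106.78) → (77.69,74.99) → (238.30,47.76) → (197.53,63.73) → (256.63,16.06).

Shape 3 is a rectangle drawn with `<polygon>`. Its stroke #ff0000 means score at S471, F2437. After flipping Y the toolpath is (60.86,68.39) → (186.14,68.39) → (186.14,21.87) → (60.86,21.87) → (60.86,68.39), returning to the start.

G21
G90
G00 X71.98 Y12.75
M3 S471
G1 X72.77 Y35.78 F2437
G1 X94.91 Y42.14
G1 X107.81 Y23.05
G1 X93.63 Y4.88
G1 X71.98 Y12.75
M5
G00 X36.96 Y82.90
M3 S471
G1 X66.75 Y106.78 F2437
G1 X77.69 Y74.99
G1 X238.30 Y47.76
G1 X197.53 Y63.73
G1 X256.63 Y16.06
M5
G00 X60.86 Y68.39
M3 S471
G1 X186.14 Y68.39 F2437
G1 X186.14 Y21.87
G1 X60.86 Y21.87
G1 X60.86 Y68.39
M5
G00 X0.00 Y0.00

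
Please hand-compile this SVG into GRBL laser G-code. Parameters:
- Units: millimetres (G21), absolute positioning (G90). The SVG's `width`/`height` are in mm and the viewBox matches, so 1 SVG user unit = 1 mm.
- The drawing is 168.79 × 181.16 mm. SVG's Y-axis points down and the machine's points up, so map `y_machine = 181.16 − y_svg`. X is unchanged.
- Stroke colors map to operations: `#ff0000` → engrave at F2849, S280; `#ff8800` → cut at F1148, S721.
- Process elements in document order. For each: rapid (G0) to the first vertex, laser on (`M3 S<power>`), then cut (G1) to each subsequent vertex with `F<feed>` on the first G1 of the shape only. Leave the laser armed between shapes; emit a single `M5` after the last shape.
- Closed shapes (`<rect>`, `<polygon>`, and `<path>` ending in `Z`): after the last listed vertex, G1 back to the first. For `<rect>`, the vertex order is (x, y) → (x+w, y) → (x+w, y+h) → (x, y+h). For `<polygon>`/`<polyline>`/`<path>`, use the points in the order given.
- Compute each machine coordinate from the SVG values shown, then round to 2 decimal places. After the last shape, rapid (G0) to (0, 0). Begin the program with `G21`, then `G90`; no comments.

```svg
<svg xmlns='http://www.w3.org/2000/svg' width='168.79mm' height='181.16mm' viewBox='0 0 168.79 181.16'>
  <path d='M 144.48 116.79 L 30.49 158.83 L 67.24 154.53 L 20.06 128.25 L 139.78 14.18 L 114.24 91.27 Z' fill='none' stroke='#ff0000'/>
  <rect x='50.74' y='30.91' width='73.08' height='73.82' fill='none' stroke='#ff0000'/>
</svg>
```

Since the viewBox matches the mm dimensions, user units are millimetres directly. The only transform is the Y-flip y_m = 181.16 − y_svg.

Shape 1 is a closed polygon drawn with `<path>`. Its stroke #ff0000 means engrave at S280, F2849. After flipping Y the toolpath is (144.48,64.37) → (30.49,22.33) → (67.24,26.63) → (20.06,52.91) → (139.78,166.98) → (114.24,89.89) → (144.48,64.37), returning to the start.

Shape 2 is a rectangle drawn with `<rect>`. Its stroke #ff0000 means engrave at S280, F2849. After flipping Y the toolpath is (50.74,150.25) → (123.82,150.25) → (123.82,76.43) → (50.74,76.43) → (50.74,150.25), returning to the start.

G21
G90
G0 X144.48 Y64.37
M3 S280
G1 X30.49 Y22.33 F2849
G1 X67.24 Y26.63
G1 X20.06 Y52.91
G1 X139.78 Y166.98
G1 X114.24 Y89.89
G1 X144.48 Y64.37
G0 X50.74 Y150.25
M3 S280
G1 X123.82 Y150.25 F2849
G1 X123.82 Y76.43
G1 X50.74 Y76.43
G1 X50.74 Y150.25
M5
G0 X0.00 Y0.00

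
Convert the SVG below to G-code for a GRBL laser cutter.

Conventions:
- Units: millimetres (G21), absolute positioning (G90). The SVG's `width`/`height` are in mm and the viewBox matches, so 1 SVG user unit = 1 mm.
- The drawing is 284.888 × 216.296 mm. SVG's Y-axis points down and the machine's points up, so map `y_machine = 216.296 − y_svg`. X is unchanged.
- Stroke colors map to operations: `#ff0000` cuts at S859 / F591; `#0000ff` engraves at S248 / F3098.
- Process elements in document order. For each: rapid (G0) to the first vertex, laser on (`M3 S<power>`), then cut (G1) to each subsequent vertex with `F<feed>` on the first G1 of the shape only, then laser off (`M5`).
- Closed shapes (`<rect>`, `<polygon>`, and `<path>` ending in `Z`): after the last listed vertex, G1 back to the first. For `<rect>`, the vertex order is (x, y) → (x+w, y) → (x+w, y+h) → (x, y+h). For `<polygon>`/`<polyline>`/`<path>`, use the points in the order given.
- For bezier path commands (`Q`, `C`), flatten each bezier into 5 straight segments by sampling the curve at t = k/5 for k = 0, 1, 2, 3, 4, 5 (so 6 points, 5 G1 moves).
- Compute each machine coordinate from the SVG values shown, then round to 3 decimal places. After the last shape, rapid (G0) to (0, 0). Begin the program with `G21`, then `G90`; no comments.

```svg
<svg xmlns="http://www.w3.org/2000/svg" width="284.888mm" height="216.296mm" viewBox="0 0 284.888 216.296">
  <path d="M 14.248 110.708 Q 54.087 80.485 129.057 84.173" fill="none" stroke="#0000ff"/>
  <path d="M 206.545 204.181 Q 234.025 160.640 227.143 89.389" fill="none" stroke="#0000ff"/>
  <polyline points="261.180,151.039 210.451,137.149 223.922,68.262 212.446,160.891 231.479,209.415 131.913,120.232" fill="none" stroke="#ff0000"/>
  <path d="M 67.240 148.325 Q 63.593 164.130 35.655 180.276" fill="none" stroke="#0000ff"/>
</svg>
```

G21
G90
G0 X14.248 Y105.588
M3 S248
G1 X31.589 Y116.321 F3098
G1 X51.740 Y124.341
G1 X74.702 Y129.648
G1 X100.474 Y132.242
G1 X129.057 Y132.123
M5
G0 X206.545 Y12.115
M3 S248
G1 X216.163 Y30.640 F3098
G1 X223.031 Y51.381
G1 X227.151 Y74.340
G1 X228.521 Y99.515
G1 X227.143 Y126.907
M5
G0 X261.180 Y65.257
M3 S859
G1 X210.451 Y79.147 F591
G1 X223.922 Y148.034
G1 X212.446 Y55.405
G1 X231.479 Y6.881
G1 X131.913 Y96.064
M5
G0 X67.240 Y67.971
M3 S248
G1 X64.810 Y61.635 F3098
G1 X60.436 Y55.272
G1 X54.119 Y48.882
G1 X45.859 Y42.465
G1 X35.655 Y36.020
M5
G0 X0.000 Y0.000

viewBox `0 0 284.888 216.296` with mm width/height → 1 unit = 1 mm. Flip: y_m = 216.296 − y_svg.

**Shape 1** — `<path>` quadratic bezier, stroke `#0000ff` → engrave (S248, F3098). Control points (SVG): P0=(14.248,110.708), P1=(54.087,80.485), P2=(129.057,84.173); sampled at t=k/5. Machine vertices: (14.248,105.588) → (31.589,116.321) → (51.740,124.341) → (74.702,129.648) → (100.474,132.242) → (129.057,132.123). Open path.

**Shape 2** — `<path>` quadratic bezier, stroke `#0000ff` → engrave (S248, F3098). Control points (SVG): P0=(206.545,204.181), P1=(234.025,160.640), P2=(227.143,89.389); sampled at t=k/5. Machine vertices: (206.545,12.115) → (216.163,30.640) → (223.031,51.381) → (227.151,74.340) → (228.521,99.515) → (227.143,126.907). Open path.

**Shape 3** — `<polyline>` open polyline, stroke `#ff0000` → cut (S859, F591). Machine vertices: (261.180,65.257) → (210.451,79.147) → (223.922,148.034) → (212.446,55.405) → (231.479,6.881) → (131.913,96.064). Open path.

**Shape 4** — `<path>` quadratic bezier, stroke `#0000ff` → engrave (S248, F3098). Control points (SVG): P0=(67.240,148.325), P1=(63.593,164.130), P2=(35.655,180.276); sampled at t=k/5. Machine vertices: (67.240,67.971) → (64.810,61.635) → (60.436,55.272) → (54.119,48.882) → (45.859,42.465) → (35.655,36.020). Open path.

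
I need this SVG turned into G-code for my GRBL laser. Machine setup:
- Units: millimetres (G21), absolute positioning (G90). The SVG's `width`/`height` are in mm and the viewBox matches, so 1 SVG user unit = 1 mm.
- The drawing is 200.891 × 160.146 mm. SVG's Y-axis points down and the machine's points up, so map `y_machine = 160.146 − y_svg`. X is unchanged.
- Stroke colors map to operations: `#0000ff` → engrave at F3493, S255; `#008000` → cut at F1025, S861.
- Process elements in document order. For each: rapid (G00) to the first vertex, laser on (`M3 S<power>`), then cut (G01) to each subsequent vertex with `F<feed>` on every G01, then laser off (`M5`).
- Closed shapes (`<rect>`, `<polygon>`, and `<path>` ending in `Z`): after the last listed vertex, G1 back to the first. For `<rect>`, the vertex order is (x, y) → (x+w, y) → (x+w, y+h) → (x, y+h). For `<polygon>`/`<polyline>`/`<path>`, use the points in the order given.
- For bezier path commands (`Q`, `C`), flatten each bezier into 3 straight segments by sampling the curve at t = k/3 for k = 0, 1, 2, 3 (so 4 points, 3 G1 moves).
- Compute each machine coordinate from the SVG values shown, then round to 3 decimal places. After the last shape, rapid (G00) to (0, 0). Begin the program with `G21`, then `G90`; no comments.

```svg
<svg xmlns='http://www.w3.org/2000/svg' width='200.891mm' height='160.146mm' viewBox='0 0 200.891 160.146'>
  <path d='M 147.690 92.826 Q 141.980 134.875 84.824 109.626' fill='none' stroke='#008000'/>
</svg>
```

Since the viewBox matches the mm dimensions, user units are millimetres directly. The only transform is the Y-flip y_m = 160.146 − y_svg.

Shape 1 is a quadratic bezier drawn with `<path>`. Its stroke #008000 means cut at S861, F1025. After flipping Y the toolpath is (147.690,67.320) → (138.167,46.765) → (117.212,41.165) → (84.824,50.520).

G21
G90
G00 X147.690 Y67.320
M3 S861
G01 X138.167 Y46.765 F1025
G01 X117.212 Y41.165 F1025
G01 X84.824 Y50.520 F1025
M5
G00 X0.000 Y0.000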